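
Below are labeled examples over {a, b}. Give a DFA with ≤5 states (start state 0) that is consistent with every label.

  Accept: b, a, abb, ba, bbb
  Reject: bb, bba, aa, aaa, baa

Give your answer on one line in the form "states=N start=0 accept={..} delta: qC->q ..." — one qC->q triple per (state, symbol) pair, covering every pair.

Grow the machine one transition at a time. Run the examples from 0; the earliest place one falls off (shortest prefix, ties alphabetical) gets sent to the lowest-numbered state that keeps every Accept/Reject pair distinguishable — a pair clashes when both reach the same state with identical unread suffix — and to a fresh state only if none does.
a: 0a undefined. 0a->0: no, a/aa meet in 0. Open state 1: 0a->1.
b: 0b undefined. 0b->0: no, b/bb meet in 0. 0b->1: no, ba/aa meet in 1 with "a" left. Open state 2: 0b->2.
aa: 1a undefined. 1a->0: no, a/aaa meet in 1. 1a->1: no, a/aa meet in 1. 1a->2: no, b/aa meet in 2. Open state 3: 1a->3.
ab: 1b undefined. 1b->0: ok.
ba: 2a undefined. 2a->0: no, a/baa meet in 1. 2a->1: ok.
bb: 2b undefined. 2b->0: no, a/bba meet in 1. 2b->1: no, a/bb meet in 1. 2b->2: no, b/bb meet in 2. 2b->3: ok.
aaa: 3a undefined. 3a->0: ok.
bbb: 3b undefined. 3b->0: no, bbb/bba meet in 0. 3b->1: ok.
All examples now run through 4 states with every (state, symbol) defined. Accept strings end in {1,2}, Reject strings end in {0,3}; accept={1,2}.

states=4 start=0 accept={1,2} delta: 0a->1 0b->2 1a->3 1b->0 2a->1 2b->3 3a->0 3b->1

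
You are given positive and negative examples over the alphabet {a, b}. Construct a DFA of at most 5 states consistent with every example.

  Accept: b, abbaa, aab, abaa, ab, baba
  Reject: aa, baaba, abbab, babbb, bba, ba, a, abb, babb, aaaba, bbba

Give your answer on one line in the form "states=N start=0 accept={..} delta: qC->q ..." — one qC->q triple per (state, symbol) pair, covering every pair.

State merging on the prefix tree: take the shortest (then alphabetical) example prefix whose next move is undefined and point that move at state 0, else 1, else 2, ...; a target is out if some Accept/Reject pair would then sit in one state with the same input left (inseparable). If every existing state is out, open a new one.
a: 0a undefined. 0a->0: ok.
b: 0b undefined. 0b->0: no, b/aa meet in 0. Open state 1: 0b->1.
ba: 1a undefined. 1a->0: no, abaa/aa meet in 0. 1a->1: no, b/ba meet in 1. Open state 2: 1a->2.
bb: 1b undefined. 1b->0: no, b/abbab meet in 1. 1b->1: no, b/abb meet in 1. 1b->2: no, abaa/bba meet in 2 with "a" left. Open state 3: 1b->3.
baa: 2a undefined. 2a->0: no, abaa/aa meet in 0. 2a->1: ok.
bab: 2b undefined. 2b->0: no, b/babb meet in 1. 2b->1: no, baba/ba meet in 2. 2b->2: ok.
bba: 3a undefined. 3a->0: no, b/abbab meet in 1. 3a->1: no, b/baaba meet in 1. 3a->2: ok.
bbb: 3b undefined. 3b->0: ok.
All examples now run through 4 states with every (state, symbol) defined. Accept strings end in {1}, Reject strings end in {0,2,3}; accept={1}.

states=4 start=0 accept={1} delta: 0a->0 0b->1 1a->2 1b->3 2a->1 2b->2 3a->2 3b->0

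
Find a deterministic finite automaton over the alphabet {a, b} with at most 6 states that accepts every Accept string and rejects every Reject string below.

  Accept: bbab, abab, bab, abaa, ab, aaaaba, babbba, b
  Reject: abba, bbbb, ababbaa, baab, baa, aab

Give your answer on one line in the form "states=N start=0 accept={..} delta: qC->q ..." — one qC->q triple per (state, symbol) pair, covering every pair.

State merging on the prefix tree: take the shortest (then alphabetical) example prefix whose next move is undefined and point that move at state 0, else 1, else 2, ...; a target is out if some Accept/Reject pair would then sit in one state with the same input left (inseparable). If every existing state is out, open a new one.
a: 0a undefined. 0a->0: no, abaa/baa meet in 0 with "baa" left. Open state 1: 0a->1.
b: 0b undefined. 0b->0: no, b/bbbb meet in 0. 0b->1: no, bab/aab meet in 1 with "ab" left. Open state 2: 0b->2.
aa: 1a undefined. 1a->0: no, b/aab meet in 2. 1a->1: no, ab/aab meet in 1 with "b" left. 1a->2: ok.
ab: 1b undefined. 1b->0: ok.
ba: 2a undefined. 2a->0: no, abab/abba meet in 0. 2a->1: no, abaa/ababbaa meet in 2. 2a->2: no, bab/baab meet in 2 with "b" left. Open state 3: 2a->3.
bb: 2b undefined. 2b->0: no, bbab/bbbb meet in 0. 2b->1: no, bbab/aab meet in 1. 2b->2: no, abaa/bbbb meet in 2. 2b->3: no, bbab/baab meet in 3 with "ab" left. Open state 4: 2b->4.
baa: 3a undefined. 3a->0: no, abab/ababbaa meet in 0. 3a->1: no, abab/baab meet in 0. 3a->2: no, abaa/ababbaa meet in 2. 3a->3: no, bab/baab meet in 3 with "b" left. 3a->4: ok.
bab: 3b undefined. 3b->0: ok.
bba: 4a undefined. 4a->0: ok.
bbb: 4b undefined. 4b->0: no, bbab/bbbb meet in 2. 4b->1: no, abab/bbbb meet in 0. 4b->2: no, bbab/baab meet in 2. 4b->3: no, abab/bbbb meet in 0. 4b->4: ok.
All examples now run through 5 states with every (state, symbol) defined. Accept strings end in {0,2}, Reject strings end in {3,4}; accept={0,2}.

states=5 start=0 accept={0,2} delta: 0a->1 0b->2 1a->2 1b->0 2a->3 2b->4 3a->4 3b->0 4a->0 4b->4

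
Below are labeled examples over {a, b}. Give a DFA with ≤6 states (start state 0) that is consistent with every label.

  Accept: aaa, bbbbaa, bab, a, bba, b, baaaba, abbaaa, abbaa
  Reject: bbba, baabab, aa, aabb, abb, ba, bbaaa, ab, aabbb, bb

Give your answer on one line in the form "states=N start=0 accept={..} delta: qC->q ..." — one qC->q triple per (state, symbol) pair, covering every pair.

states=6 start=0 accept={1,4} delta: 0a->1 0b->1 1a->2 1b->3 2a->1 2b->4 3a->4 3b->5 4a->1 4b->3 5a->3 5b->1

State merging on the prefix tree: take the shortest (then alphabetical) example prefix whose next move is undefined and point that move at state 0, else 1, else 2, ...; a target is out if some Accept/Reject pair would then sit in one state with the same input left (inseparable). If every existing state is out, open a new one.
a: 0a undefined. 0a->0: no, aaa/aa meet in 0. Open state 1: 0a->1.
b: 0b undefined. 0b->0: no, aaa/bbaaa meet in 1 with "aa" left. 0b->1: ok.
aa: 1a undefined. 1a->0: no, baaaba/aa meet in 0. 1a->1: no, aaa/aa meet in 1. Open state 2: 1a->2.
ab: 1b undefined. 1b->0: no, aaa/bbaaa meet in 2 with "a" left. 1b->1: no, a/abb meet in 1. 1b->2: no, bab/abb meet in 2 with "b" left. Open state 3: 1b->3.
aaa: 2a undefined. 2a->0: no, bab/baabab meet in 2 with "b" left. 2a->1: ok.
aab: 2b undefined. 2b->0: no, aaa/aabb meet in 1. 2b->1: no, baaaba/aa meet in 2. 2b->2: no, bab/aa meet in 2. 2b->3: no, bab/ab meet in 3. Open state 4: 2b->4.
abb: 3b undefined. 3b->0: no, aaa/bbba meet in 1. 3b->1: no, aaa/abb meet in 1. 3b->2: no, aaa/bbba meet in 1. 3b->3: no, bba/bbba meet in 3 with "a" left. 3b->4: no, bab/abb meet in 4. Open state 5: 3b->5.
bba: 3a undefined. 3a->0: no, aaa/baabab meet in 1. 3a->1: no, aaa/bbaaa meet in 1. 3a->2: no, bab/baabab meet in 4. 3a->3: no, bba/bbaaa meet in 3. 3a->4: ok.
aabb: 4b undefined. 4b->0: no, aaa/aabbb meet in 1. 4b->1: no, aaa/baabab meet in 1. 4b->2: no, bab/aabbb meet in 4. 4b->3: ok.
abba: 5a undefined. 5a->0: no, abbaaa/aa meet in 2. 5a->1: no, aaa/bbba meet in 1. 5a->2: no, abbaaa/bbba meet in 2. 5a->3: ok.
bbaa: 4a undefined. 4a->0: no, aaa/bbaaa meet in 1. 4a->1: ok.
bbbb: 5b undefined. 5b->0: no, bbbbaa/aa meet in 2. 5b->1: ok.
All examples now run through 6 states with every (state, symbol) defined. Accept strings end in {1,4}, Reject strings end in {2,3,5}; accept={1,4}.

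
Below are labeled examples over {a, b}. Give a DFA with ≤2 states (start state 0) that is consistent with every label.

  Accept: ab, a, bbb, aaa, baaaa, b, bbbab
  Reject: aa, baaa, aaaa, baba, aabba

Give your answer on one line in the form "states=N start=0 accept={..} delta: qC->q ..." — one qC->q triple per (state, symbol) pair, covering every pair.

states=2 start=0 accept={1} delta: 0a->1 0b->1 1a->0 1b->1

Grow the machine one transition at a time. Run the examples from 0; the earliest place one falls off (shortest prefix, ties alphabetical) gets sent to the lowest-numbered state that keeps every Accept/Reject pair distinguishable — a pair clashes when both reach the same state with identical unread suffix — and to a fresh state only if none does.
a: 0a undefined. 0a->0: no, a/aa meet in 0. Open state 1: 0a->1.
b: 0b undefined. 0b->0: no, aaa/baaa meet in 1 with "aa" left. 0b->1: ok.
aa: 1a undefined. 1a->0: ok.
ab: 1b undefined. 1b->0: no, ab/aa meet in 0. 1b->1: ok.
All examples now run through 2 states with every (state, symbol) defined. Accept strings end in {1}, Reject strings end in {0}; accept={1}.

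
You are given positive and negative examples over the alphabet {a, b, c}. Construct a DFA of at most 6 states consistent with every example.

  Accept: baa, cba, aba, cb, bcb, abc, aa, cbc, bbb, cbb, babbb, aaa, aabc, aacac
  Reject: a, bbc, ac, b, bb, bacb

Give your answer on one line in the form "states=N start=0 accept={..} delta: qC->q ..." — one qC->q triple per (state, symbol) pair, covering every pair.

states=4 start=0 accept={3} delta: 0a->1 0b->2 0c->1 1a->3 1b->3 1c->0 2a->1 2b->1 2c->1 3a->3 3b->3 3c->3

State merging on the prefix tree: take the shortest (then alphabetical) example prefix whose next move is undefined and point that move at state 0, else 1, else 2, ...; a target is out if some Accept/Reject pair would then sit in one state with the same input left (inseparable). If every existing state is out, open a new one.
a: 0a undefined. 0a->0: no, aa/a meet in 0. Open state 1: 0a->1.
b: 0b undefined. 0b->0: no, bbb/b meet in 0. 0b->1: no, abc/bbc meet in 1 with "bc" left. Open state 2: 0b->2.
c: 0c undefined. 0c->0: no, cb/b meet in 2. 0c->1: ok.
aa: 1a undefined. 1a->0: no, aaa/a meet in 1. 1a->1: no, aa/a meet in 1. 1a->2: no, aa/b meet in 2. Open state 3: 1a->3.
ab: 1b undefined. 1b->0: no, cba/a meet in 1. 1b->1: no, cb/a meet in 1. 1b->2: no, cb/b meet in 2. 1b->3: ok.
ac: 1c undefined. 1c->0: ok.
ba: 2a undefined. 2a->0: no, baa/a meet in 1. 2a->1: ok.
bb: 2b undefined. 2b->0: no, bbb/b meet in 2. 2b->1: ok.
bc: 2c undefined. 2c->0: no, bcb/b meet in 2. 2c->1: ok.
aaa: 3a undefined. 3a->0: no, cba/bbc meet in 0. 3a->1: no, cba/a meet in 1. 3a->2: no, cba/b meet in 2. 3a->3: ok.
aab: 3b undefined. 3b->0: no, cbb/bbc meet in 0. 3b->1: no, cbb/a meet in 1. 3b->2: no, cbb/b meet in 2. 3b->3: ok.
aac: 3c undefined. 3c->0: no, abc/bbc meet in 0. 3c->1: no, abc/a meet in 1. 3c->2: no, abc/b meet in 2. 3c->3: ok.
All examples now run through 4 states with every (state, symbol) defined. Accept strings end in {3}, Reject strings end in {0,1,2}; accept={3}.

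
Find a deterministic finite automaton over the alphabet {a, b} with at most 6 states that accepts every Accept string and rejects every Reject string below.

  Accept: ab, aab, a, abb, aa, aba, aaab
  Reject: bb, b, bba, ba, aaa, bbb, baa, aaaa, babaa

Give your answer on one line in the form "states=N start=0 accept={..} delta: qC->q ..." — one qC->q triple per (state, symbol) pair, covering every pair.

State merging on the prefix tree: take the shortest (then alphabetical) example prefix whose next move is undefined and point that move at state 0, else 1, else 2, ...; a target is out if some Accept/Reject pair would then sit in one state with the same input left (inseparable). If every existing state is out, open a new one.
a: 0a undefined. 0a->0: no, ab/b meet in 0 with "b" left. Open state 1: 0a->1.
b: 0b undefined. 0b->0: no, a/bba meet in 1. 0b->1: no, ab/bb meet in 1 with "b" left. Open state 2: 0b->2.
aa: 1a undefined. 1a->0: no, aab/b meet in 2. 1a->1: no, a/aaa meet in 1. 1a->2: no, aab/bb meet in 2 with "b" left. Open state 3: 1a->3.
ab: 1b undefined. 1b->0: no, abb/b meet in 2. 1b->1: ok.
ba: 2a undefined. 2a->0: no, ab/baa meet in 1. 2a->1: no, ab/ba meet in 1. 2a->2: ok.
bb: 2b undefined. 2b->0: no, ab/bba meet in 1. 2b->1: no, ab/bb meet in 1. 2b->2: ok.
aaa: 3a undefined. 3a->0: no, ab/aaaa meet in 1. 3a->1: no, ab/aaa meet in 1. 3a->2: no, aaab/bb meet in 2. 3a->3: no, aa/aaa meet in 3. Open state 4: 3a->4.
aab: 3b undefined. 3b->0: ok.
aaaa: 4a undefined. 4a->0: no, aab/aaaa meet in 0. 4a->1: no, ab/aaaa meet in 1. 4a->2: ok.
aaab: 4b undefined. 4b->0: ok.
All examples now run through 5 states with every (state, symbol) defined. Accept strings end in {0,1,3}, Reject strings end in {2,4}; accept={0,1,3}.

states=5 start=0 accept={0,1,3} delta: 0a->1 0b->2 1a->3 1b->1 2a->2 2b->2 3a->4 3b->0 4a->2 4b->0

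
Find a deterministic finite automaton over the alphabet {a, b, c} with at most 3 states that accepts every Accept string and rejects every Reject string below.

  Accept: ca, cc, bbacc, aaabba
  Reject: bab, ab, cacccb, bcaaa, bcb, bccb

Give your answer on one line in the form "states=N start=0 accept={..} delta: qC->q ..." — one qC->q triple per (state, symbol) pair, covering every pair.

states=3 start=0 accept={0} delta: 0a->0 0b->1 0c->0 1a->0 1b->0 1c->2 2a->2 2b->1 2c->0

Grow the machine one transition at a time. Run the examples from 0; the earliest place one falls off (shortest prefix, ties alphabetical) gets sent to the lowest-numbered state that keeps every Accept/Reject pair distinguishable — a pair clashes when both reach the same state with identical unread suffix — and to a fresh state only if none does.
a: 0a undefined. 0a->0: ok.
b: 0b undefined. 0b->0: no, aaabba/bab meet in 0. Open state 1: 0b->1.
c: 0c undefined. 0c->0: ok.
ba: 1a undefined. 1a->0: ok.
bb: 1b undefined. 1b->0: ok.
bc: 1c undefined. 1c->0: no, ca/bcaaa meet in 0. 1c->1: no, ca/bcaaa meet in 0. Open state 2: 1c->2.
bca: 2a undefined. 2a->0: no, ca/bcaaa meet in 0. 2a->1: no, ca/bcaaa meet in 0. 2a->2: ok.
bcb: 2b undefined. 2b->0: no, ca/bcb meet in 0. 2b->1: ok.
bcc: 2c undefined. 2c->0: ok.
All examples now run through 3 states with every (state, symbol) defined. Accept strings end in {0}, Reject strings end in {1,2}; accept={0}.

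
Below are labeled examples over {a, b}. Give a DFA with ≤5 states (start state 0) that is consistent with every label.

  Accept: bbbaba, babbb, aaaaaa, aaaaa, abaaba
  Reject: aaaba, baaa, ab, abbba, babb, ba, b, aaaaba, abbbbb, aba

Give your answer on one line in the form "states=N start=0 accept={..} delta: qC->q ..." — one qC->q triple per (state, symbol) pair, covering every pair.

states=2 start=0 accept={0} delta: 0a->0 0b->1 1a->1 1b->0

State merging on the prefix tree: take the shortest (then alphabetical) example prefix whose next move is undefined and point that move at state 0, else 1, else 2, ...; a target is out if some Accept/Reject pair would then sit in one state with the same input left (inseparable). If every existing state is out, open a new one.
a: 0a undefined. 0a->0: ok.
b: 0b undefined. 0b->0: no, bbbaba/aaaba meet in 0. Open state 1: 0b->1.
ba: 1a undefined. 1a->0: no, aaaaaa/aaaba meet in 0. 1a->1: ok.
bb: 1b undefined. 1b->0: ok.
All examples now run through 2 states with every (state, symbol) defined. Accept strings end in {0}, Reject strings end in {1}; accept={0}.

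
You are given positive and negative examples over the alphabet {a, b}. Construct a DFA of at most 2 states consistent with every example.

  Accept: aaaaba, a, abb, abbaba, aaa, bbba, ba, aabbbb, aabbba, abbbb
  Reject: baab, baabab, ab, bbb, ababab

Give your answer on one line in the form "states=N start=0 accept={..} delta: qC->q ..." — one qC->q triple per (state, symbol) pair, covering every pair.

Grow the machine one transition at a time. Run the examples from 0; the earliest place one falls off (shortest prefix, ties alphabetical) gets sent to the lowest-numbered state that keeps every Accept/Reject pair distinguishable — a pair clashes when both reach the same state with identical unread suffix — and to a fresh state only if none does.
a: 0a undefined. 0a->0: ok.
b: 0b undefined. 0b->0: no, aaaaba/baab meet in 0. Open state 1: 0b->1.
ba: 1a undefined. 1a->0: ok.
bb: 1b undefined. 1b->0: ok.
All examples now run through 2 states with every (state, symbol) defined. Accept strings end in {0}, Reject strings end in {1}; accept={0}.

states=2 start=0 accept={0} delta: 0a->0 0b->1 1a->0 1b->0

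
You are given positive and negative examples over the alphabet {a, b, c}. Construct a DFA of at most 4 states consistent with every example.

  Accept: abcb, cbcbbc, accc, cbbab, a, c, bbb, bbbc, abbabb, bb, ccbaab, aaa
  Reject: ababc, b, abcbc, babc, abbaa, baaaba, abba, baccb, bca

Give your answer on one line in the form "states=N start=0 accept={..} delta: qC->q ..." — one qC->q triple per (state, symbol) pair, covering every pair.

states=4 start=0 accept={0,2} delta: 0a->0 0b->1 0c->0 1a->1 1b->2 1c->3 2a->1 2b->0 2c->1 3a->1 3b->2 3c->0

Fold the examples into a partial DFA from state 0: repeatedly fix the first undefined (state, symbol) met by the shortest-then-alphabetical prefix, trying targets in increasing order and rejecting any under which an Accept and a Reject string meet in one state with the same remainder; add a state when all current targets are rejected. Accepting states are where Accept strings end.
a: 0a undefined. 0a->0: ok.
b: 0b undefined. 0b->0: no, a/b meet in 0. Open state 1: 0b->1.
c: 0c undefined. 0c->0: ok.
ba: 1a undefined. 1a->0: no, accc/baaaba meet in 0. 1a->1: ok.
bb: 1b undefined. 1b->0: no, accc/ababc meet in 0. 1b->1: no, cbbab/b meet in 1. Open state 2: 1b->2.
bc: 1c undefined. 1c->0: no, abcb/b meet in 1. 1c->1: no, abcb/baccb meet in 2. 1c->2: no, bbbc/abcbc meet in 2 with "bc" left. Open state 3: 1c->3.
bbb: 2b undefined. 2b->0: ok.
bca: 3a undefined. 3a->0: no, accc/bca meet in 0. 3a->1: ok.
abba: 2a undefined. 2a->0: no, accc/abbaa meet in 0. 2a->1: ok.
abcb: 3b undefined. 3b->0: no, abcb/abcbc meet in 0. 3b->1: no, abcb/b meet in 1. 3b->2: ok.
babc: 2c undefined. 2c->0: no, cbcbbc/ababc meet in 0. 2c->1: ok.
bacc: 3c undefined. 3c->0: ok.
All examples now run through 4 states with every (state, symbol) defined. Accept strings end in {0,2}, Reject strings end in {1}; accept={0,2}.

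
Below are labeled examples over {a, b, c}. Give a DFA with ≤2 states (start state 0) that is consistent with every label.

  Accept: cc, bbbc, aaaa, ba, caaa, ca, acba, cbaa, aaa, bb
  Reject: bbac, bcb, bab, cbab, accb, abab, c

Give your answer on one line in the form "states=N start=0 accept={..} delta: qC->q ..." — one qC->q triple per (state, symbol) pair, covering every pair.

states=2 start=0 accept={0} delta: 0a->0 0b->1 0c->1 1a->0 1b->0 1c->0

State merging on the prefix tree: take the shortest (then alphabetical) example prefix whose next move is undefined and point that move at state 0, else 1, else 2, ...; a target is out if some Accept/Reject pair would then sit in one state with the same input left (inseparable). If every existing state is out, open a new one.
a: 0a undefined. 0a->0: ok.
b: 0b undefined. 0b->0: no, bbbc/bbac meet in 0 with "c" left. Open state 1: 0b->1.
c: 0c undefined. 0c->0: no, cc/c meet in 0. 0c->1: ok.
ba: 1a undefined. 1a->0: ok.
bb: 1b undefined. 1b->0: ok.
bc: 1c undefined. 1c->0: ok.
All examples now run through 2 states with every (state, symbol) defined. Accept strings end in {0}, Reject strings end in {1}; accept={0}.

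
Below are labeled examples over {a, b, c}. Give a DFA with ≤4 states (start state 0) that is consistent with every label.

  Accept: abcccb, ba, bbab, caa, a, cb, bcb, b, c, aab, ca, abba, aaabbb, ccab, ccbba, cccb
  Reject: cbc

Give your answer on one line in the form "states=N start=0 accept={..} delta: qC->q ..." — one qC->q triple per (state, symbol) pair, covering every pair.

Grow the machine one transition at a time. Run the examples from 0; the earliest place one falls off (shortest prefix, ties alphabetical) gets sent to the lowest-numbered state that keeps every Accept/Reject pair distinguishable — a pair clashes when both reach the same state with identical unread suffix — and to a fresh state only if none does.
a: 0a undefined. 0a->0: ok.
b: 0b undefined. 0b->0: ok.
c: 0c undefined. 0c->0: no, abcccb/cbc meet in 0. Open state 1: 0c->1.
ca: 1a undefined. 1a->0: ok.
cb: 1b undefined. 1b->0: no, c/cbc meet in 1. 1b->1: ok.
cc: 1c undefined. 1c->0: no, ba/cbc meet in 0. 1c->1: no, abcccb/cbc meet in 1. Open state 2: 1c->2.
cca: 2a undefined. 2a->0: ok.
ccb: 2b undefined. 2b->0: ok.
ccc: 2c undefined. 2c->0: ok.
All examples now run through 3 states with every (state, symbol) defined. Accept strings end in {0,1}, Reject strings end in {2}; accept={0,1}.

states=3 start=0 accept={0,1} delta: 0a->0 0b->0 0c->1 1a->0 1b->1 1c->2 2a->0 2b->0 2c->0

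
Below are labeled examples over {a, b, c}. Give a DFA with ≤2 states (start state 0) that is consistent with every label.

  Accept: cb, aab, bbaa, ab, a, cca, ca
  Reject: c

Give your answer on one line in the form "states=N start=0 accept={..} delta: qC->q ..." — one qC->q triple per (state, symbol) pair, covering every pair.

states=2 start=0 accept={0} delta: 0a->0 0b->0 0c->1 1a->0 1b->0 1c->0

Fold the examples into a partial DFA from state 0: repeatedly fix the first undefined (state, symbol) met by the shortest-then-alphabetical prefix, trying targets in increasing order and rejecting any under which an Accept and a Reject string meet in one state with the same remainder; add a state when all current targets are rejected. Accepting states are where Accept strings end.
a: 0a undefined. 0a->0: ok.
b: 0b undefined. 0b->0: ok.
c: 0c undefined. 0c->0: no, cb/c meet in 0. Open state 1: 0c->1.
ca: 1a undefined. 1a->0: ok.
cb: 1b undefined. 1b->0: ok.
cc: 1c undefined. 1c->0: ok.
All examples now run through 2 states with every (state, symbol) defined. Accept strings end in {0}, Reject strings end in {1}; accept={0}.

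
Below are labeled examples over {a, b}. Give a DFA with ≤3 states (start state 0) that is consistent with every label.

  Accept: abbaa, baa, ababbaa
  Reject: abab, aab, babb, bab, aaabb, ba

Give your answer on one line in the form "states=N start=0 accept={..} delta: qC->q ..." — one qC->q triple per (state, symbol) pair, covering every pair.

Grow the machine one transition at a time. Run the examples from 0; the earliest place one falls off (shortest prefix, ties alphabetical) gets sent to the lowest-numbered state that keeps every Accept/Reject pair distinguishable — a pair clashes when both reach the same state with identical unread suffix — and to a fresh state only if none does.
a: 0a undefined. 0a->0: ok.
b: 0b undefined. 0b->0: no, abbaa/abab meet in 0. Open state 1: 0b->1.
ba: 1a undefined. 1a->0: no, baa/ba meet in 0. 1a->1: no, baa/aab meet in 1. Open state 2: 1a->2.
abb: 1b undefined. 1b->0: no, abbaa/aaabb meet in 0. 1b->1: ok.
baa: 2a undefined. 2a->0: ok.
bab: 2b undefined. 2b->0: no, abbaa/abab meet in 0. 2b->1: ok.
All examples now run through 3 states with every (state, symbol) defined. Accept strings end in {0}, Reject strings end in {1,2}; accept={0}.

states=3 start=0 accept={0} delta: 0a->0 0b->1 1a->2 1b->1 2a->0 2b->1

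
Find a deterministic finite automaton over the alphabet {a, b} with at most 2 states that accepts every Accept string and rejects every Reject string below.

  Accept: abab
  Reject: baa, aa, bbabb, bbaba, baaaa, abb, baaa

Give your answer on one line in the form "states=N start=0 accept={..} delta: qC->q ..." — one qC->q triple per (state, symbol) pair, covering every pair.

Grow the machine one transition at a time. Run the examples from 0; the earliest place one falls off (shortest prefix, ties alphabetical) gets sent to the lowest-numbered state that keeps every Accept/Reject pair distinguishable — a pair clashes when both reach the same state with identical unread suffix — and to a fresh state only if none does.
a: 0a undefined. 0a->0: ok.
b: 0b undefined. 0b->0: no, abab/baa meet in 0. Open state 1: 0b->1.
ba: 1a undefined. 1a->0: ok.
bb: 1b undefined. 1b->0: ok.
All examples now run through 2 states with every (state, symbol) defined. Accept strings end in {1}, Reject strings end in {0}; accept={1}.

states=2 start=0 accept={1} delta: 0a->0 0b->1 1a->0 1b->0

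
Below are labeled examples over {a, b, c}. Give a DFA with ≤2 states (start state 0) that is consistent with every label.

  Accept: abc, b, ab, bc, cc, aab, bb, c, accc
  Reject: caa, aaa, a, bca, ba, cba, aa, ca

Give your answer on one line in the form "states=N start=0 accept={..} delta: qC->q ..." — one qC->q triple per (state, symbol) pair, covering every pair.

states=2 start=0 accept={1} delta: 0a->0 0b->1 0c->1 1a->0 1b->1 1c->1

Fold the examples into a partial DFA from state 0: repeatedly fix the first undefined (state, symbol) met by the shortest-then-alphabetical prefix, trying targets in increasing order and rejecting any under which an Accept and a Reject string meet in one state with the same remainder; add a state when all current targets are rejected. Accepting states are where Accept strings end.
a: 0a undefined. 0a->0: ok.
b: 0b undefined. 0b->0: no, b/aaa meet in 0. Open state 1: 0b->1.
c: 0c undefined. 0c->0: no, cc/caa meet in 0. 0c->1: ok.
ba: 1a undefined. 1a->0: ok.
bb: 1b undefined. 1b->0: no, bb/caa meet in 0. 1b->1: ok.
bc: 1c undefined. 1c->0: no, abc/caa meet in 0. 1c->1: ok.
All examples now run through 2 states with every (state, symbol) defined. Accept strings end in {1}, Reject strings end in {0}; accept={1}.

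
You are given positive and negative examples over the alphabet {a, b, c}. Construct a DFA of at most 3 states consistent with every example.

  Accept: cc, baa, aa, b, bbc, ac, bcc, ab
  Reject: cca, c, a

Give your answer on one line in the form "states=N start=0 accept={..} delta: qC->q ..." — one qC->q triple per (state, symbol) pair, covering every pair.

states=3 start=0 accept={0,2} delta: 0a->1 0b->2 0c->1 1a->0 1b->0 1c->0 2a->1 2b->1 2c->1

Grow the machine one transition at a time. Run the examples from 0; the earliest place one falls off (shortest prefix, ties alphabetical) gets sent to the lowest-numbered state that keeps every Accept/Reject pair distinguishable — a pair clashes when both reach the same state with identical unread suffix — and to a fresh state only if none does.
a: 0a undefined. 0a->0: no, aa/a meet in 0. Open state 1: 0a->1.
b: 0b undefined. 0b->0: no, bbc/c meet in 0 with "c" left. 0b->1: no, b/a meet in 1. Open state 2: 0b->2.
c: 0c undefined. 0c->0: no, cc/c meet in 0. 0c->1: ok.
aa: 1a undefined. 1a->0: ok.
ab: 1b undefined. 1b->0: ok.
ac: 1c undefined. 1c->0: ok.
ba: 2a undefined. 2a->0: no, baa/cca meet in 1. 2a->1: ok.
bb: 2b undefined. 2b->0: no, bbc/cca meet in 1. 2b->1: ok.
bc: 2c undefined. 2c->0: no, bcc/cca meet in 1. 2c->1: ok.
All examples now run through 3 states with every (state, symbol) defined. Accept strings end in {0,2}, Reject strings end in {1}; accept={0,2}.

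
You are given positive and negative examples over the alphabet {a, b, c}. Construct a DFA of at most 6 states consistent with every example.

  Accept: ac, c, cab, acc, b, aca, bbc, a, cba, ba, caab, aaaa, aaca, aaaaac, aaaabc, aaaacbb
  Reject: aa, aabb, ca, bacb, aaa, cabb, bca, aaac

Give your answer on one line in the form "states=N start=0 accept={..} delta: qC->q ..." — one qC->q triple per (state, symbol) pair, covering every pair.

Fold the examples into a partial DFA from state 0: repeatedly fix the first undefined (state, symbol) met by the shortest-then-alphabetical prefix, trying targets in increasing order and rejecting any under which an Accept and a Reject string meet in one state with the same remainder; add a state when all current targets are rejected. Accepting states are where Accept strings end.
a: 0a undefined. 0a->0: no, ac/aaac meet in 0 with "c" left. Open state 1: 0a->1.
b: 0b undefined. 0b->0: ok.
c: 0c undefined. 0c->0: no, a/ca meet in 1. 0c->1: ok.
aa: 1a undefined. 1a->0: no, ac/aaac meet in 1 with "c" left. 1a->1: no, ac/aaac meet in 1 with "c" left. Open state 2: 1a->2.
ac: 1c undefined. 1c->0: no, ac/bacb meet in 0. 1c->1: no, aca/aa meet in 2. 1c->2: no, ac/aa meet in 2. Open state 3: 1c->3.
cb: 1b undefined. 1b->0: ok.
aaa: 2a undefined. 2a->0: no, c/aaac meet in 1. 2a->1: no, ac/aaac meet in 3. 2a->2: no, aaaa/aa meet in 2. 2a->3: no, ac/aaa meet in 3. Open state 4: 2a->4.
aab: 2b undefined. 2b->0: no, cab/aabb meet in 0. 2b->1: no, b/aabb meet in 0. 2b->2: no, cab/aa meet in 2. 2b->3: ok.
aac: 2c undefined. 2c->0: ok.
aca: 3a undefined. 3a->0: ok.
acc: 3c undefined. 3c->0: ok.
aaaa: 4a undefined. 4a->0: ok.
aaac: 4c undefined. 4c->0: no, acc/aaac meet in 0. 4c->1: no, c/aaac meet in 1. 4c->2: ok.
aabb: 3b undefined. 3b->0: no, acc/aabb meet in 0. 3b->1: no, c/aabb meet in 1. 3b->2: ok.
caab: 4b undefined. 4b->0: ok.
All examples now run through 5 states with every (state, symbol) defined. Accept strings end in {0,1,3}, Reject strings end in {2,4}; accept={0,1,3}.

states=5 start=0 accept={0,1,3} delta: 0a->1 0b->0 0c->1 1a->2 1b->0 1c->3 2a->4 2b->3 2c->0 3a->0 3b->2 3c->0 4a->0 4b->0 4c->2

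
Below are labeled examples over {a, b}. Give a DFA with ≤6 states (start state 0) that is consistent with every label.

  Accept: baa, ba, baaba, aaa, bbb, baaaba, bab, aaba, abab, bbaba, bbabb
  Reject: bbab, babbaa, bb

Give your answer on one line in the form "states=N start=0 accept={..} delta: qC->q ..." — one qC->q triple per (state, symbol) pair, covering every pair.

states=4 start=0 accept={0,1,3} delta: 0a->0 0b->1 1a->0 1b->2 2a->3 2b->0 3a->2 3b->2

Grow the machine one transition at a time. Run the examples from 0; the earliest place one falls off (shortest prefix, ties alphabetical) gets sent to the lowest-numbered state that keeps every Accept/Reject pair distinguishable — a pair clashes when both reach the same state with identical unread suffix — and to a fresh state only if none does.
a: 0a undefined. 0a->0: ok.
b: 0b undefined. 0b->0: no, baa/bbab meet in 0. Open state 1: 0b->1.
ba: 1a undefined. 1a->0: ok.
bb: 1b undefined. 1b->0: no, baa/babbaa meet in 0. 1b->1: no, baa/babbaa meet in 0. Open state 2: 1b->2.
bba: 2a undefined. 2a->0: no, baa/babbaa meet in 0. 2a->1: no, baa/babbaa meet in 0. 2a->2: no, bbb/bbab meet in 2 with "b" left. Open state 3: 2a->3.
bbb: 2b undefined. 2b->0: ok.
bbab: 3b undefined. 3b->0: no, baa/bbab meet in 0. 3b->1: no, bab/bbab meet in 1. 3b->2: ok.
babbaa: 3a undefined. 3a->0: no, baa/babbaa meet in 0. 3a->1: no, bab/babbaa meet in 1. 3a->2: ok.
All examples now run through 4 states with every (state, symbol) defined. Accept strings end in {0,1,3}, Reject strings end in {2}; accept={0,1,3}.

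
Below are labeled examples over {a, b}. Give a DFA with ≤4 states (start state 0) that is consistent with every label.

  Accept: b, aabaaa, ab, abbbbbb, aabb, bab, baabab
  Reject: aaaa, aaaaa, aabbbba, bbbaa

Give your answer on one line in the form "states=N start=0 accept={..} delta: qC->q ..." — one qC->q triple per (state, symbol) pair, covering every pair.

Grow the machine one transition at a time. Run the examples from 0; the earliest place one falls off (shortest prefix, ties alphabetical) gets sent to the lowest-numbered state that keeps every Accept/Reject pair distinguishable — a pair clashes when both reach the same state with identical unread suffix — and to a fresh state only if none does.
a: 0a undefined. 0a->0: ok.
b: 0b undefined. 0b->0: no, b/aaaa meet in 0. Open state 1: 0b->1.
ba: 1a undefined. 1a->0: no, aabaaa/aaaa meet in 0. 1a->1: ok.
bb: 1b undefined. 1b->0: no, b/bbbaa meet in 1. 1b->1: no, b/aabbbba meet in 1. Open state 2: 1b->2.
bbb: 2b undefined. 2b->0: no, b/aabbbba meet in 1. 2b->1: no, b/bbbaa meet in 1. 2b->2: ok.
bbba: 2a undefined. 2a->0: ok.
All examples now run through 3 states with every (state, symbol) defined. Accept strings end in {1,2}, Reject strings end in {0}; accept={1,2}.

states=3 start=0 accept={1,2} delta: 0a->0 0b->1 1a->1 1b->2 2a->0 2b->2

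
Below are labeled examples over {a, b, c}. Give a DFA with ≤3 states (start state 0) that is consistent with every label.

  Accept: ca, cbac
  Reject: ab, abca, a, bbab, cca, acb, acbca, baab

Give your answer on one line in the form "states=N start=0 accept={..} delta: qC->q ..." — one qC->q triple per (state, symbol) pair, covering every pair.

states=3 start=0 accept={2} delta: 0a->0 0b->1 0c->1 1a->2 1b->1 1c->0 2a->0 2b->0 2c->2

State merging on the prefix tree: take the shortest (then alphabetical) example prefix whose next move is undefined and point that move at state 0, else 1, else 2, ...; a target is out if some Accept/Reject pair would then sit in one state with the same input left (inseparable). If every existing state is out, open a new one.
a: 0a undefined. 0a->0: ok.
b: 0b undefined. 0b->0: no, ca/abca meet in 0 with "ca" left. Open state 1: 0b->1.
c: 0c undefined. 0c->0: no, ca/a meet in 0. 0c->1: ok.
ba: 1a undefined. 1a->0: no, ca/a meet in 0. 1a->1: no, ca/ab meet in 1. Open state 2: 1a->2.
bb: 1b undefined. 1b->0: no, ca/acbca meet in 2. 1b->1: ok.
cc: 1c undefined. 1c->0: ok.
baa: 2a undefined. 2a->0: ok.
bbab: 2b undefined. 2b->0: ok.
cbac: 2c undefined. 2c->0: no, cbac/abca meet in 0. 2c->1: no, cbac/ab meet in 1. 2c->2: ok.
All examples now run through 3 states with every (state, symbol) defined. Accept strings end in {2}, Reject strings end in {0,1}; accept={2}.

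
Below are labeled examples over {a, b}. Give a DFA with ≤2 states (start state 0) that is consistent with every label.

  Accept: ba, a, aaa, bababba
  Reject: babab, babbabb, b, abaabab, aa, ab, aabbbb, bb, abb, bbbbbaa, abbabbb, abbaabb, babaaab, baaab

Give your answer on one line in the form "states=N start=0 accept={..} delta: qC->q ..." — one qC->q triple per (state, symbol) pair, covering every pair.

states=2 start=0 accept={1} delta: 0a->1 0b->0 1a->0 1b->0

Fold the examples into a partial DFA from state 0: repeatedly fix the first undefined (state, symbol) met by the shortest-then-alphabetical prefix, trying targets in increasing order and rejecting any under which an Accept and a Reject string meet in one state with the same remainder; add a state when all current targets are rejected. Accepting states are where Accept strings end.
a: 0a undefined. 0a->0: no, a/aa meet in 0. Open state 1: 0a->1.
b: 0b undefined. 0b->0: ok.
aa: 1a undefined. 1a->0: ok.
ab: 1b undefined. 1b->0: ok.
All examples now run through 2 states with every (state, symbol) defined. Accept strings end in {1}, Reject strings end in {0}; accept={1}.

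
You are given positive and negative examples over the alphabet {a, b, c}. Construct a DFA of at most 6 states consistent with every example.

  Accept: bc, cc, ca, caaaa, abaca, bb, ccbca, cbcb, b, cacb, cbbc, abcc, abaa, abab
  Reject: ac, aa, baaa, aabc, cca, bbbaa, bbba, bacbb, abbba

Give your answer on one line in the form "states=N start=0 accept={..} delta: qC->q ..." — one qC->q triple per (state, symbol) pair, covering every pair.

State merging on the prefix tree: take the shortest (then alphabetical) example prefix whose next move is undefined and point that move at state 0, else 1, else 2, ...; a target is out if some Accept/Reject pair would then sit in one state with the same input left (inseparable). If every existing state is out, open a new one.
a: 0a undefined. 0a->0: no, bc/aabc meet in 0 with "bc" left. Open state 1: 0a->1.
b: 0b undefined. 0b->0: ok.
c: 0c undefined. 0c->0: no, ca/cca meet in 1. 0c->1: no, bc/bbba meet in 1. Open state 2: 0c->2.
aa: 1a undefined. 1a->0: no, bc/aabc meet in 2. 1a->1: ok.
ab: 1b undefined. 1b->0: no, bc/aabc meet in 2. 1b->1: no, abaa/aa meet in 1. 1b->2: no, cc/aabc meet in 2 with "c" left. Open state 3: 1b->3.
ac: 1c undefined. 1c->0: no, bb/ac meet in 0. 1c->1: ok.
ca: 2a undefined. 2a->0: no, caaaa/ac meet in 1. 2a->1: no, ca/ac meet in 1. 2a->2: ok.
cb: 2b undefined. 2b->0: ok.
cc: 2c undefined. 2c->0: ok.
aba: 3a undefined. 3a->0: no, abaa/ac meet in 1. 3a->1: no, abaca/ac meet in 1. 3a->2: no, abaca/ac meet in 1. 3a->3: no, abab/bacbb meet in 3 with "b" left. Open state 4: 3a->4.
abb: 3b undefined. 3b->0: no, cc/bacbb meet in 0. 3b->1: ok.
abc: 3c undefined. 3c->0: no, cc/aabc meet in 0. 3c->1: no, abcc/ac meet in 1. 3c->2: no, bc/aabc meet in 2. 3c->3: no, abcc/aabc meet in 3. 3c->4: ok.
abaa: 4a undefined. 4a->0: ok.
abab: 4b undefined. 4b->0: ok.
abac: 4c undefined. 4c->0: no, abaca/ac meet in 1. 4c->1: no, abaca/ac meet in 1. 4c->2: ok.
All examples now run through 5 states with every (state, symbol) defined. Accept strings end in {0,2}, Reject strings end in {1,4}; accept={0,2}.

states=5 start=0 accept={0,2} delta: 0a->1 0b->0 0c->2 1a->1 1b->3 1c->1 2a->2 2b->0 2c->0 3a->4 3b->1 3c->4 4a->0 4b->0 4c->2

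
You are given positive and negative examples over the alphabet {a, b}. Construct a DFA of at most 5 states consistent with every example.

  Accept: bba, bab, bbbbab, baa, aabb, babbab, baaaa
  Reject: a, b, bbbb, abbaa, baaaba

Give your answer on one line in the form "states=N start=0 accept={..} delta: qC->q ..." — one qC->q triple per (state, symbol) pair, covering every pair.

states=5 start=0 accept={2,3} delta: 0a->0 0b->1 1a->2 1b->2 2a->3 2b->3 3a->4 3b->1 4a->2 4b->0

Grow the machine one transition at a time. Run the examples from 0; the earliest place one falls off (shortest prefix, ties alphabetical) gets sent to the lowest-numbered state that keeps every Accept/Reject pair distinguishable — a pair clashes when both reach the same state with identical unread suffix — and to a fresh state only if none does.
a: 0a undefined. 0a->0: ok.
b: 0b undefined. 0b->0: no, bba/a meet in 0. Open state 1: 0b->1.
ba: 1a undefined. 1a->0: no, bab/b meet in 1. 1a->1: no, bba/baaaba meet in 1 with "ba" left. Open state 2: 1a->2.
bb: 1b undefined. 1b->0: no, bba/a meet in 0. 1b->1: no, baa/abbaa meet in 2 with "a" left. 1b->2: ok.
baa: 2a undefined. 2a->0: no, bba/a meet in 0. 2a->1: no, bba/b meet in 1. 2a->2: no, bba/abbaa meet in 2. Open state 3: 2a->3.
bab: 2b undefined. 2b->0: no, bab/a meet in 0. 2b->1: no, bab/b meet in 1. 2b->2: no, bab/bbbb meet in 2. 2b->3: ok.
baaa: 3a undefined. 3a->0: no, aabb/baaaba meet in 2. 3a->1: no, bba/baaaba meet in 3. 3a->2: no, aabb/abbaa meet in 2. 3a->3: no, bba/abbaa meet in 3. Open state 4: 3a->4.
babb: 3b undefined. 3b->0: no, bbbbab/b meet in 1. 3b->1: ok.
baaaa: 4a undefined. 4a->0: no, baaaa/a meet in 0. 4a->1: no, baaaa/b meet in 1. 4a->2: ok.
baaab: 4b undefined. 4b->0: ok.
All examples now run through 5 states with every (state, symbol) defined. Accept strings end in {2,3}, Reject strings end in {0,1,4}; accept={2,3}.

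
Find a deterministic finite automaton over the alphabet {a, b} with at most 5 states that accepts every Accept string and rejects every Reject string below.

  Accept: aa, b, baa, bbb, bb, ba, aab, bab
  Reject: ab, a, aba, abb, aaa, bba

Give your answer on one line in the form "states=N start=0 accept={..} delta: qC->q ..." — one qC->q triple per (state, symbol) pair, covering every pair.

State merging on the prefix tree: take the shortest (then alphabetical) example prefix whose next move is undefined and point that move at state 0, else 1, else 2, ...; a target is out if some Accept/Reject pair would then sit in one state with the same input left (inseparable). If every existing state is out, open a new one.
a: 0a undefined. 0a->0: no, aa/a meet in 0. Open state 1: 0a->1.
b: 0b undefined. 0b->0: no, ba/a meet in 1. 0b->1: no, b/a meet in 1. Open state 2: 0b->2.
aa: 1a undefined. 1a->0: ok.
ab: 1b undefined. 1b->0: no, aa/ab meet in 0. 1b->1: no, aa/aba meet in 0. 1b->2: no, b/ab meet in 2. Open state 3: 1b->3.
ba: 2a undefined. 2a->0: no, baa/a meet in 1. 2a->1: no, ba/a meet in 1. 2a->2: ok.
bb: 2b undefined. 2b->0: ok.
aba: 3a undefined. 3a->0: no, aa/aba meet in 0. 3a->1: ok.
abb: 3b undefined. 3b->0: no, aa/abb meet in 0. 3b->1: ok.
All examples now run through 4 states with every (state, symbol) defined. Accept strings end in {0,2}, Reject strings end in {1,3}; accept={0,2}.

states=4 start=0 accept={0,2} delta: 0a->1 0b->2 1a->0 1b->3 2a->2 2b->0 3a->1 3b->1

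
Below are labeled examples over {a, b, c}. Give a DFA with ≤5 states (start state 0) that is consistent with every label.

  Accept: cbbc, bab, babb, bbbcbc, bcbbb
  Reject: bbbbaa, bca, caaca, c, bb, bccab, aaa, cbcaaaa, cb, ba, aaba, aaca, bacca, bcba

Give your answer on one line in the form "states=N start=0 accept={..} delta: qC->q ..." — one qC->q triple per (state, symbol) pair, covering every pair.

states=4 start=0 accept={3} delta: 0a->0 0b->1 0c->0 1a->2 1b->1 1c->3 2a->0 2b->3 2c->0 3a->0 3b->3 3c->3

Grow the machine one transition at a time. Run the examples from 0; the earliest place one falls off (shortest prefix, ties alphabetical) gets sent to the lowest-numbered state that keeps every Accept/Reject pair distinguishable — a pair clashes when both reach the same state with identical unread suffix — and to a fresh state only if none does.
a: 0a undefined. 0a->0: ok.
b: 0b undefined. 0b->0: no, bab/bbbbaa meet in 0. Open state 1: 0b->1.
c: 0c undefined. 0c->0: ok.
ba: 1a undefined. 1a->0: no, bab/cb meet in 1. 1a->1: no, bab/bb meet in 1 with "b" left. Open state 2: 1a->2.
bb: 1b undefined. 1b->0: no, cbbc/bbbbaa meet in 0. 1b->1: ok.
bc: 1c undefined. 1c->0: no, cbbc/bca meet in 0. 1c->1: no, cbbc/bb meet in 1. 1c->2: no, cbbc/ba meet in 2. Open state 3: 1c->3.
bab: 2b undefined. 2b->0: no, bab/caaca meet in 0. 2b->1: no, bab/bb meet in 1. 2b->2: no, bab/ba meet in 2. 2b->3: ok.
bac: 2c undefined. 2c->0: ok.
bca: 3a undefined. 3a->0: ok.
bcb: 3b undefined. 3b->0: no, babb/bca meet in 0. 3b->1: no, babb/bb meet in 1. 3b->2: no, babb/ba meet in 2. 3b->3: ok.
bcc: 3c undefined. 3c->0: no, bbbcbc/bca meet in 0. 3c->1: no, cbbc/bccab meet in 3. 3c->2: no, bbbcbc/ba meet in 2. 3c->3: ok.
bbbbaa: 2a undefined. 2a->0: ok.
All examples now run through 4 states with every (state, symbol) defined. Accept strings end in {3}, Reject strings end in {0,1,2}; accept={3}.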